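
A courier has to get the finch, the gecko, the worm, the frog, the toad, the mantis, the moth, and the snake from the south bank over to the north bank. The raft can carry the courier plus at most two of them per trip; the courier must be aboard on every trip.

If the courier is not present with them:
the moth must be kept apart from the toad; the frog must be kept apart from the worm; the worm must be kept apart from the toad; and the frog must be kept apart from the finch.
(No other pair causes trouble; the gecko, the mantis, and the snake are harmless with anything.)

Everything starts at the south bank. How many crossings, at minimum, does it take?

Counting alone: the courier can take at most 2 across per trip to the north bank, so moving all 8 needs at least 4 loaded trips out, with a return between consecutive ones — at least 7 crossings.
The safety rule pushes this higher. Following every safe sequence of crossings, the most of the 8 that can be at the north bank as the raft arrives there on crossing 7 is 7 — never all 8.
So no plan with fewer than 9 crossings exists, and this one achieves 9:
1. Courier goes to the north bank with the frog and the toad.  [the south bank: the finch, the gecko, the mantis, the moth, the snake, the worm | the north bank: the frog, the toad]
2. Courier goes back to the south bank alone.  [the south bank: the finch, the gecko, the mantis, the moth, the snake, the worm | the north bank: the frog, the toad]
3. Courier goes to the north bank with the finch and the gecko.  [the south bank: the mantis, the moth, the snake, the worm | the north bank: the finch, the frog, the gecko, the toad]
4. Courier goes back to the south bank with the frog.  [the south bank: the frog, the mantis, the moth, the snake, the worm | the north bank: the finch, the gecko, the toad]
5. Courier goes to the north bank with the mantis and the worm.  [the south bank: the frog, the moth, the snake | the north bank: the finch, the gecko, the mantis, the toad, the worm]
6. Courier goes back to the south bank with the toad.  [the south bank: the frog, the moth, the snake, the toad | the north bank: the finch, the gecko, the mantis, the worm]
7. Courier goes to the north bank with the moth and the snake.  [the south bank: the frog, the toad | the north bank: the finch, the gecko, the mantis, the moth, the snake, the worm]
8. Courier goes back to the south bank alone.  [the south bank: the frog, the toad | the north bank: the finch, the gecko, the mantis, the moth, the snake, the worm]
9. Courier goes to the north bank with the frog and the toad.  [the south bank: — | the north bank: the finch, the frog, the gecko, the mantis, the moth, the snake, the toad, the worm]

9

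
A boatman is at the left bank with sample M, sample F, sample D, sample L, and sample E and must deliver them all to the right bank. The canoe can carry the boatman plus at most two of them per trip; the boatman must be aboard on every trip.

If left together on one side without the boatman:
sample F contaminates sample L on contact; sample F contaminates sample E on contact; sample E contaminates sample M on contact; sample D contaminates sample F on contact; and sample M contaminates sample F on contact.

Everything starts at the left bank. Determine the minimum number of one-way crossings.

7

Counting alone: the boatman can take at most 2 across per trip to the right bank, so moving all 5 needs at least 3 loaded trips out, with a return between consecutive ones — at least 5 crossings.
The safety rule pushes this higher. Following every safe sequence of crossings, the most of the 5 that can be at the right bank as the canoe arrives there on crossing 5 is 4 — never all 5.
So no plan with fewer than 7 crossings exists, and this one achieves 7:
1. Boatman goes to the right bank with sample F and sample M.  [the left bank: sample D, sample E, sample L | the right bank: sample F, sample M]
2. Boatman goes back to the left bank with sample M.  [the left bank: sample D, sample E, sample L, sample M | the right bank: sample F]
3. Boatman goes to the right bank with sample D and sample M.  [the left bank: sample E, sample L | the right bank: sample D, sample F, sample M]
4. Boatman goes back to the left bank with sample F.  [the left bank: sample E, sample F, sample L | the right bank: sample D, sample M]
5. Boatman goes to the right bank with sample F and sample L.  [the left bank: sample E | the right bank: sample D, sample F, sample L, sample M]
6. Boatman goes back to the left bank with sample F.  [the left bank: sample E, sample F | the right bank: sample D, sample L, sample M]
7. Boatman goes to the right bank with sample E and sample F.  [the left bank: — | the right bank: sample D, sample E, sample F, sample L, sample M]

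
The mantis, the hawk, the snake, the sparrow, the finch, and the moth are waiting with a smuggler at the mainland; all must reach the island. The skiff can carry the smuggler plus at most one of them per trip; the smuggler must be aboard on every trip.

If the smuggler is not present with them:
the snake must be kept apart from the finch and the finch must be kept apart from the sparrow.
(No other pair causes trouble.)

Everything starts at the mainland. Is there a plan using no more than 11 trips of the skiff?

Counting alone: the smuggler can take at most 1 across per trip to the island, so moving all 6 needs at least 6 loaded trips out, with a return between consecutive ones — at least 11 crossings.
The safety rule pushes this higher. Following every safe sequence of crossings, the most of the 6 that can be at the island as the skiff arrives there on crossing 11 is 5 — never all 6.
So the move cannot be finished within 11 crossings. (The shortest complete plan takes 13:)
1. Smuggler goes to the island with the finch.
2. Smuggler goes back to the mainland alone.
3. Smuggler goes to the island with the mantis.
4. Smuggler goes back to the mainland alone.
5. Smuggler goes to the island with the hawk.
6. Smuggler goes back to the mainland alone.
7. Smuggler goes to the island with the snake.
8. Smuggler goes back to the mainland with the finch.
9. Smuggler goes to the island with the sparrow.
10. Smuggler goes back to the mainland alone.
11. Smuggler goes to the island with the moth.
12. Smuggler goes back to the mainland alone.
13. Smuggler goes to the island with the finch.

No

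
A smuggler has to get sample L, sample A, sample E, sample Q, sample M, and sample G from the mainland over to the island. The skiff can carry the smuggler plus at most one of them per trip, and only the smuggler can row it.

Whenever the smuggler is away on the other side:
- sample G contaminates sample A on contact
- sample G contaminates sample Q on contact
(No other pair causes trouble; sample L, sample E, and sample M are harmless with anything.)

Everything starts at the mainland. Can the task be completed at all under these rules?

Yes

1. Smuggler goes to the island with sample G.
2. Smuggler goes back to the mainland alone.
3. Smuggler goes to the island with sample L.
4. Smuggler goes back to the mainland alone.
5. Smuggler goes to the island with sample A.
6. Smuggler goes back to the mainland with sample G.
7. Smuggler goes to the island with sample Q.
8. Smuggler goes back to the mainland alone.
9. Smuggler goes to the island with sample E.
10. Smuggler goes back to the mainland alone.
11. Smuggler goes to the island with sample M.
12. Smuggler goes back to the mainland alone.
13. Smuggler goes to the island with sample G.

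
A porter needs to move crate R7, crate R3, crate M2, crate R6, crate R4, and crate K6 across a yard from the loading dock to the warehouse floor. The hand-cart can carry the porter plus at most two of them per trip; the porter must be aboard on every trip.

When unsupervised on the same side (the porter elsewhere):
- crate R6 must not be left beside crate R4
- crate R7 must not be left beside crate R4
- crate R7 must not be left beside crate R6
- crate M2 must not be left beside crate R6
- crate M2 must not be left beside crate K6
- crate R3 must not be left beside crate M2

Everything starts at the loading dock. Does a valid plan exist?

Whatever the first load, the items left behind include a forbidden pair without the porter. No opening move is safe, so no plan exists.

No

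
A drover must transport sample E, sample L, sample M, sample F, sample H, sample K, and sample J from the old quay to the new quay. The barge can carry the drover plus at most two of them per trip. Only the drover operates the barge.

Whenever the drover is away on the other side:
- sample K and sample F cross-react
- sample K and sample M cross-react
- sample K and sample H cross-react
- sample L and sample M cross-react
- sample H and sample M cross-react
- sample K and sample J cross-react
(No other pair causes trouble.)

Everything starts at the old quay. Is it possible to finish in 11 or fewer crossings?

Yes

Yes — this plan uses 11 crossings (≤ 11):
1. Drover goes to the new quay with sample K and sample M.  [the old quay: sample E, sample F, sample H, sample J, sample L | the new quay: sample K, sample M]
2. Drover goes back to the old quay with sample M.  [the old quay: sample E, sample F, sample H, sample J, sample L, sample M | the new quay: sample K]
3. Drover goes to the new quay with sample E and sample M.  [the old quay: sample F, sample H, sample J, sample L | the new quay: sample E, sample K, sample M]
4. Drover goes back to the old quay with sample M.  [the old quay: sample F, sample H, sample J, sample L, sample M | the new quay: sample E, sample K]
5. Drover goes to the new quay with sample L and sample M.  [the old quay: sample F, sample H, sample J | the new quay: sample E, sample K, sample L, sample M]
6. Drover goes back to the old quay with sample M.  [the old quay: sample F, sample H, sample J, sample M | the new quay: sample E, sample K, sample L]
7. Drover goes to the new quay with sample F and sample H.  [the old quay: sample J, sample M | the new quay: sample E, sample F, sample H, sample K, sample L]
8. Drover goes back to the old quay with sample K.  [the old quay: sample J, sample K, sample M | the new quay: sample E, sample F, sample H, sample L]
9. Drover goes to the new quay with sample J and sample M.  [the old quay: sample K | the new quay: sample E, sample F, sample H, sample J, sample L, sample M]
10. Drover goes back to the old quay with sample M.  [the old quay: sample K, sample M | the new quay: sample E, sample F, sample H, sample J, sample L]
11. Drover goes to the new quay with sample K and sample M.  [the old quay: — | the new quay: sample E, sample F, sample H, sample J, sample K, sample L, sample M]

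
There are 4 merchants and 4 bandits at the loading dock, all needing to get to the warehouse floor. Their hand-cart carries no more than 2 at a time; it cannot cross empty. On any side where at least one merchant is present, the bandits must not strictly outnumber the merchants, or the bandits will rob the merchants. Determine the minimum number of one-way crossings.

Following every safe sequence of crossings from the start, the most of the 8 that can be at the warehouse floor as the hand-cart arrives there on crossings 1, 3, 5 is 2, 3, 4 respectively; the best ever achieved is 4 of 8.
From crossing 7 on, no configuration arises that was not already reachable earlier: only 11 distinct safe configurations (who is on which side, and where the hand-cart is) can ever be reached, none of them has everyone across, and every continuation just revisits them. They are: 0 merchants + 0 bandits across (hand-cart back at the start); 0 merchants + 1 bandit across (hand-cart there); 0 merchants + 1 bandit across (hand-cart back at the start); 0 merchants + 2 bandits across (hand-cart there); 0 merchants + 2 bandits across (hand-cart back at the start); 0 merchants + 3 bandits across (hand-cart there); 0 merchants + 3 bandits across (hand-cart back at the start); 0 merchants + 4 bandits across (hand-cart there); 1 merchant + 1 bandit across (hand-cart there); 1 merchant + 1 bandit across (hand-cart back at the start); 2 merchants + 2 bandits across (hand-cart there). So no valid plan exists.

impossible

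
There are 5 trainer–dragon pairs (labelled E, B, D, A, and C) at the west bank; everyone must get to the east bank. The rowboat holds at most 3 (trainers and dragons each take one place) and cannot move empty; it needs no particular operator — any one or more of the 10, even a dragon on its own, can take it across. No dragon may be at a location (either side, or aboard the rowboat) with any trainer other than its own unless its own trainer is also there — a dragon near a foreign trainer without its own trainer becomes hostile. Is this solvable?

1. dragon E and trainer E cross → the east bank.
2. trainer E crosses ← the west bank.
3. dragon A, dragon B, and dragon D cross → the east bank.
4. dragon E crosses ← the west bank.
5. trainer A, trainer B, and trainer D cross → the east bank.
6. dragon B and trainer B cross ← the west bank.
7. trainer B, trainer C, and trainer E cross → the east bank.
8. dragon D crosses ← the west bank.
9. dragon B and dragon E cross → the east bank.
10. dragon E crosses ← the west bank.
11. dragon C, dragon D, and dragon E cross → the east bank.

Yes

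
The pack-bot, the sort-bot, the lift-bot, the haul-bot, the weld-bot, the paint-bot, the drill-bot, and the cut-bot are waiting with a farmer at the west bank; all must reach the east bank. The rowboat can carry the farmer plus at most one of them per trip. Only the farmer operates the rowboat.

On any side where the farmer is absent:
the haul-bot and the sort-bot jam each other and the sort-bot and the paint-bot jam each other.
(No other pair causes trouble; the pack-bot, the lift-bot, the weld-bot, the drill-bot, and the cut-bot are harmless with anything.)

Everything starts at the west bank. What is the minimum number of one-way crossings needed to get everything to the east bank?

Counting alone: the farmer can take at most 1 across per trip to the east bank, so moving all 8 needs at least 8 loaded trips out, with a return between consecutive ones — at least 15 crossings.
The safety rule pushes this higher. Following every safe sequence of crossings, the most of the 8 that can be at the east bank as the rowboat arrives there on crossing 15 is 7 — never all 8.
So no plan with fewer than 17 crossings exists, and this one achieves 17:
1. Farmer goes to the east bank with the sort-bot.
2. Farmer goes back to the west bank alone.
3. Farmer goes to the east bank with the pack-bot.
4. Farmer goes back to the west bank alone.
5. Farmer goes to the east bank with the lift-bot.
6. Farmer goes back to the west bank alone.
7. Farmer goes to the east bank with the haul-bot.
8. Farmer goes back to the west bank with the sort-bot.
9. Farmer goes to the east bank with the paint-bot.
10. Farmer goes back to the west bank alone.
11. Farmer goes to the east bank with the weld-bot.
12. Farmer goes back to the west bank alone.
13. Farmer goes to the east bank with the drill-bot.
14. Farmer goes back to the west bank alone.
15. Farmer goes to the east bank with the cut-bot.
16. Farmer goes back to the west bank alone.
17. Farmer goes to the east bank with the sort-bot.

17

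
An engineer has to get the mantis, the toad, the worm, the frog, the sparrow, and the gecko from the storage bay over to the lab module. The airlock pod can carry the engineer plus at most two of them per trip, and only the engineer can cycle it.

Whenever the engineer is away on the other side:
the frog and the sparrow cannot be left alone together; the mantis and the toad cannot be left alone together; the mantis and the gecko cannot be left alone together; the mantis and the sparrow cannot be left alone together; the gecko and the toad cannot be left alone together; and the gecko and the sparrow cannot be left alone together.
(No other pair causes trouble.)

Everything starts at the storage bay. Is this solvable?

Whatever the first load, the items left behind include a forbidden pair without the engineer. No opening move is safe, so no plan exists.

No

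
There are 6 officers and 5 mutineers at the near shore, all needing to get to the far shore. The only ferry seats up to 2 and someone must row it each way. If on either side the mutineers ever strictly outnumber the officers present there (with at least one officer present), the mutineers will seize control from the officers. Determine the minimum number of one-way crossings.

Counting alone: each trip to the far shore takes at most 2 across and each return brings at least 1 back, so after t trips out (and t−1 returns) at most 2t − (t−1) of the 11 are across; that first reaches 11 at t = 10, so at least 19 crossings are needed.
The plan below uses exactly 19 crossings, so it is optimal:
1. 2 mutineers → the far shore.  (the near shore: 6O 3M; the far shore: 0O 2M)
2. 1 mutineer ← the near shore.  (the near shore: 6O 4M; the far shore: 0O 1M)
3. 2 mutineers → the far shore.  (the near shore: 6O 2M; the far shore: 0O 3M)
4. 1 mutineer ← the near shore.  (the near shore: 6O 3M; the far shore: 0O 2M)
5. 2 officers → the far shore.  (the near shore: 4O 3M; the far shore: 2O 2M)
6. 1 mutineer ← the near shore.  (the near shore: 4O 4M; the far shore: 2O 1M)
7. 1 officer and 1 mutineer → the far shore.  (the near shore: 3O 3M; the far shore: 3O 2M)
8. 1 officer ← the near shore.  (the near shore: 4O 3M; the far shore: 2O 2M)
9. 1 officer and 1 mutineer → the far shore.  (the near shore: 3O 2M; the far shore: 3O 3M)
10. 1 mutineer ← the near shore.  (the near shore: 3O 3M; the far shore: 3O 2M)
11. 1 officer and 1 mutineer → the far shore.  (the near shore: 2O 2M; the far shore: 4O 3M)
12. 1 officer ← the near shore.  (the near shore: 3O 2M; the far shore: 3O 3M)
13. 1 officer and 1 mutineer → the far shore.  (the near shore: 2O 1M; the far shore: 4O 4M)
14. 1 mutineer ← the near shore.  (the near shore: 2O 2M; the far shore: 4O 3M)
15. 1 officer and 1 mutineer → the far shore.  (the near shore: 1O 1M; the far shore: 5O 4M)
16. 1 officer ← the near shore.  (the near shore: 2O 1M; the far shore: 4O 4M)
17. 1 officer and 1 mutineer → the far shore.  (the near shore: 1O 0M; the far shore: 5O 5M)
18. 1 mutineer ← the near shore.  (the near shore: 1O 1M; the far shore: 5O 4M)
19. 1 officer and 1 mutineer → the far shore.  (the near shore: 0O 0M; the far shore: 6O 5M)

19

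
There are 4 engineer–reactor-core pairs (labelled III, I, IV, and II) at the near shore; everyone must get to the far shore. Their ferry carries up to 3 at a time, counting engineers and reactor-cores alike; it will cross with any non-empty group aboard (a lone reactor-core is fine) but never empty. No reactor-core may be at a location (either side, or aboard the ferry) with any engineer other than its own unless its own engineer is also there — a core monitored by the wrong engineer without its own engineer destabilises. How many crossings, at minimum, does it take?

Counting alone: each trip to the far shore takes at most 3 across and each return brings at least 1 back, so after t trips out (and t−1 returns) at most 3t − (t−1) of the 8 are across; that first reaches 8 at t = 4, so at least 7 crossings are needed.
The safety rule pushes this higher. Following every safe sequence of crossings, the most of the 8 that can be at the far shore as the ferry arrives there on crossing 7 is 7 — never all 8.
So no plan with fewer than 9 crossings exists, and this one achieves 9:
1. engineer III and reactor-core III cross → the far shore.
2. engineer III crosses ← the near shore.
3. engineer I, engineer III, and reactor-core I cross → the far shore.
4. engineer III and reactor-core III cross ← the near shore.
5. engineer II, engineer III, and engineer IV cross → the far shore.
6. reactor-core I crosses ← the near shore.
7. reactor-core I and reactor-core III cross → the far shore.
8. reactor-core III crosses ← the near shore.
9. reactor-core II, reactor-core III, and reactor-core IV cross → the far shore.

9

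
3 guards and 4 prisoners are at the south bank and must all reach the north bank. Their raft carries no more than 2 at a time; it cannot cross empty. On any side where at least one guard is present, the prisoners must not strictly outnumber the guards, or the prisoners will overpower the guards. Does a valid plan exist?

No

The prisoners already outnumber the guards at the south bank before anyone moves, so the starting position itself is disallowed.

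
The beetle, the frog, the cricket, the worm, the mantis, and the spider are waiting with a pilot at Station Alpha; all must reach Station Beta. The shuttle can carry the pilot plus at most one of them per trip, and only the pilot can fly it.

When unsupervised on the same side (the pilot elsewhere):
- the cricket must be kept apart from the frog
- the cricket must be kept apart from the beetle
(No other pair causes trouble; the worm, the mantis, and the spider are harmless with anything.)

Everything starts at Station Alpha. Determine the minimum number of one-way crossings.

13

Counting alone: the pilot can take at most 1 across per trip to Station Beta, so moving all 6 needs at least 6 loaded trips out, with a return between consecutive ones — at least 11 crossings.
The safety rule pushes this higher. Following every safe sequence of crossings, the most of the 6 that can be at Station Beta as the shuttle arrives there on crossing 11 is 5 — never all 6.
So no plan with fewer than 13 crossings exists, and this one achieves 13:
1. Pilot goes to Station Beta with the cricket.  [Station Alpha: the beetle, the frog, the mantis, the spider, the worm | Station Beta: the cricket]
2. Pilot goes back to Station Alpha alone.  [Station Alpha: the beetle, the frog, the mantis, the spider, the worm | Station Beta: the cricket]
3. Pilot goes to Station Beta with the beetle.  [Station Alpha: the frog, the mantis, the spider, the worm | Station Beta: the beetle, the cricket]
4. Pilot goes back to Station Alpha with the cricket.  [Station Alpha: the cricket, the frog, the mantis, the spider, the worm | Station Beta: the beetle]
5. Pilot goes to Station Beta with the frog.  [Station Alpha: the cricket, the mantis, the spider, the worm | Station Beta: the beetle, the frog]
6. Pilot goes back to Station Alpha alone.  [Station Alpha: the cricket, the mantis, the spider, the worm | Station Beta: the beetle, the frog]
7. Pilot goes to Station Beta with the worm.  [Station Alpha: the cricket, the mantis, the spider | Station Beta: the beetle, the frog, the worm]
8. Pilot goes back to Station Alpha alone.  [Station Alpha: the cricket, the mantis, the spider | Station Beta: the beetle, the frog, the worm]
9. Pilot goes to Station Beta with the mantis.  [Station Alpha: the cricket, the spider | Station Beta: the beetle, the frog, the mantis, the worm]
10. Pilot goes back to Station Alpha alone.  [Station Alpha: the cricket, the spider | Station Beta: the beetle, the frog, the mantis, the worm]
11. Pilot goes to Station Beta with the spider.  [Station Alpha: the cricket | Station Beta: the beetle, the frog, the mantis, the spider, the worm]
12. Pilot goes back to Station Alpha alone.  [Station Alpha: the cricket | Station Beta: the beetle, the frog, the mantis, the spider, the worm]
13. Pilot goes to Station Beta with the cricket.  [Station Alpha: — | Station Beta: the beetle, the cricket, the frog, the mantis, the spider, the worm]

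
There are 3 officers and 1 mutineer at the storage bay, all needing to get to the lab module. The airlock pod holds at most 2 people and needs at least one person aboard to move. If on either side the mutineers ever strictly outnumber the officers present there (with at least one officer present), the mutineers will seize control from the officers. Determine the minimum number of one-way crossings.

5

Counting alone: each trip to the lab module takes at most 2 across and each return brings at least 1 back, so after t trips out (and t−1 returns) at most 2t − (t−1) of the 4 are across; that first reaches 4 at t = 3, so at least 5 crossings are needed.
The plan below uses exactly 5 crossings, so it is optimal:
1. 1 officer and 1 mutineer → the lab module.  (the storage bay: 2O 0M; the lab module: 1O 1M)
2. 1 mutineer ← the storage bay.  (the storage bay: 2O 1M; the lab module: 1O 0M)
3. 1 officer and 1 mutineer → the lab module.  (the storage bay: 1O 0M; the lab module: 2O 1M)
4. 1 mutineer ← the storage bay.  (the storage bay: 1O 1M; the lab module: 2O 0M)
5. 1 officer and 1 mutineer → the lab module.  (the storage bay: 0O 0M; the lab module: 3O 1M)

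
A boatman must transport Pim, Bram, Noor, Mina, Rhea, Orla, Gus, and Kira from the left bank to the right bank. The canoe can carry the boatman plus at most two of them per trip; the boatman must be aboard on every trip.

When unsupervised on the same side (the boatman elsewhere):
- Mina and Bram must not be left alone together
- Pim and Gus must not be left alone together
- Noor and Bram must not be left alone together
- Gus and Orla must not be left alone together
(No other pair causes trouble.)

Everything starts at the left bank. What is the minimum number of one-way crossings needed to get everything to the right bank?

Counting alone: the boatman can take at most 2 across per trip to the right bank, so moving all 8 needs at least 4 loaded trips out, with a return between consecutive ones — at least 7 crossings.
The safety rule pushes this higher. Following every safe sequence of crossings, the most of the 8 that can be at the right bank as the canoe arrives there on crossing 7 is 7 — never all 8.
So no plan with fewer than 9 crossings exists, and this one achieves 9:
1. Boatman goes to the right bank with Bram and Gus.  [the left bank: Kira, Mina, Noor, Orla, Pim, Rhea | the right bank: Bram, Gus]
2. Boatman goes back to the left bank alone.  [the left bank: Kira, Mina, Noor, Orla, Pim, Rhea | the right bank: Bram, Gus]
3. Boatman goes to the right bank with Noor and Pim.  [the left bank: Kira, Mina, Orla, Rhea | the right bank: Bram, Gus, Noor, Pim]
4. Boatman goes back to the left bank with Bram and Gus.  [the left bank: Bram, Gus, Kira, Mina, Orla, Rhea | the right bank: Noor, Pim]
5. Boatman goes to the right bank with Mina and Orla.  [the left bank: Bram, Gus, Kira, Rhea | the right bank: Mina, Noor, Orla, Pim]
6. Boatman goes back to the left bank alone.  [the left bank: Bram, Gus, Kira, Rhea | the right bank: Mina, Noor, Orla, Pim]
7. Boatman goes to the right bank with Kira and Rhea.  [the left bank: Bram, Gus | the right bank: Kira, Mina, Noor, Orla, Pim, Rhea]
8. Boatman goes back to the left bank alone.  [the left bank: Bram, Gus | the right bank: Kira, Mina, Noor, Orla, Pim, Rhea]
9. Boatman goes to the right bank with Bram and Gus.  [the left bank: — | the right bank: Bram, Gus, Kira, Mina, Noor, Orla, Pim, Rhea]

9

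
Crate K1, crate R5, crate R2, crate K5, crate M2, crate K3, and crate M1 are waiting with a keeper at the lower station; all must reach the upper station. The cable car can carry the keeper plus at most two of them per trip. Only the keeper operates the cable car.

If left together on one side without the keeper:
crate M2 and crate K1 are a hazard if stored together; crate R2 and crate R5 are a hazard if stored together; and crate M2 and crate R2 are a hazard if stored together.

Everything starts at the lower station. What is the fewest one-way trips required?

Counting alone: the keeper can take at most 2 across per trip to the upper station, so moving all 7 needs at least 4 loaded trips out, with a return between consecutive ones — at least 7 crossings.
The plan below uses exactly 7 crossings, so it is optimal:
1. Keeper goes to the upper station with crate K1 and crate R2.
2. Keeper goes back to the lower station alone.
3. Keeper goes to the upper station with crate K5.
4. Keeper goes back to the lower station alone.
5. Keeper goes to the upper station with crate K3 and crate M1.
6. Keeper goes back to the lower station alone.
7. Keeper goes to the upper station with crate M2 and crate R5.

7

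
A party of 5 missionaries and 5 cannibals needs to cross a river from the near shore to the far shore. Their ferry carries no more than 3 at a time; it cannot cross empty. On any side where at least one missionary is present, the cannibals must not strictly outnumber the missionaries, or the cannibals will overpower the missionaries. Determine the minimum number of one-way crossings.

Counting alone: each trip to the far shore takes at most 3 across and each return brings at least 1 back, so after t trips out (and t−1 returns) at most 3t − (t−1) of the 10 are across; that first reaches 10 at t = 5, so at least 9 crossings are needed.
The safety rule pushes this higher. Following every safe sequence of crossings, the most of the 10 that can be at the far shore as the ferry arrives there on crossing 9 is 9 — never all 10.
So no plan with fewer than 11 crossings exists, and this one achieves 11:
1. 2 cannibals → the far shore.  (the near shore: 5M 3C; the far shore: 0M 2C)
2. 1 cannibal ← the near shore.  (the near shore: 5M 4C; the far shore: 0M 1C)
3. 3 cannibals → the far shore.  (the near shore: 5M 1C; the far shore: 0M 4C)
4. 1 cannibal ← the near shore.  (the near shore: 5M 2C; the far shore: 0M 3C)
5. 3 missionaries → the far shore.  (the near shore: 2M 2C; the far shore: 3M 3C)
6. 1 missionary and 1 cannibal ← the near shore.  (the near shore: 3M 3C; the far shore: 2M 2C)
7. 3 missionaries → the far shore.  (the near shore: 0M 3C; the far shore: 5M 2C)
8. 1 cannibal ← the near shore.  (the near shore: 0M 4C; the far shore: 5M 1C)
9. 2 cannibals → the far shore.  (the near shore: 0M 2C; the far shore: 5M 3C)
10. 1 cannibal ← the near shore.  (the near shore: 0M 3C; the far shore: 5M 2C)
11. 3 cannibals → the far shore.  (the near shore: 0M 0C; the far shore: 5M 5C)

11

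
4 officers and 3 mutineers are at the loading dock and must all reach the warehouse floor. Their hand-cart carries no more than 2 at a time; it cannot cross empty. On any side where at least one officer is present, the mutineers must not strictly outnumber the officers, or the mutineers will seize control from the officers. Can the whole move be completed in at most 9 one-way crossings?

Counting alone: each trip to the warehouse floor takes at most 2 across and each return brings at least 1 back, so after t trips out (and t−1 returns) at most 2t − (t−1) of the 7 are across; that first reaches 7 at t = 6, so at least 11 crossings are needed.
Since 9 < 11, 9 crossings cannot be enough. (The shortest complete plan in fact takes 11:)
1. 2 mutineers → the warehouse floor.  (the loading dock: 4O 1M; the warehouse floor: 0O 2M)
2. 1 mutineer ← the loading dock.  (the loading dock: 4O 2M; the warehouse floor: 0O 1M)
3. 2 mutineers → the warehouse floor.  (the loading dock: 4O 0M; the warehouse floor: 0O 3M)
4. 1 mutineer ← the loading dock.  (the loading dock: 4O 1M; the warehouse floor: 0O 2M)
5. 2 officers → the warehouse floor.  (the loading dock: 2O 1M; the warehouse floor: 2O 2M)
6. 1 mutineer ← the loading dock.  (the loading dock: 2O 2M; the warehouse floor: 2O 1M)
7. 1 officer and 1 mutineer → the warehouse floor.  (the loading dock: 1O 1M; the warehouse floor: 3O 2M)
8. 1 officer ← the loading dock.  (the loading dock: 2O 1M; the warehouse floor: 2O 2M)
9. 1 officer and 1 mutineer → the warehouse floor.  (the loading dock: 1O 0M; the warehouse floor: 3O 3M)
10. 1 mutineer ← the loading dock.  (the loading dock: 1O 1M; the warehouse floor: 3O 2M)
11. 1 officer and 1 mutineer → the warehouse floor.  (the loading dock: 0O 0M; the warehouse floor: 4O 3M)

No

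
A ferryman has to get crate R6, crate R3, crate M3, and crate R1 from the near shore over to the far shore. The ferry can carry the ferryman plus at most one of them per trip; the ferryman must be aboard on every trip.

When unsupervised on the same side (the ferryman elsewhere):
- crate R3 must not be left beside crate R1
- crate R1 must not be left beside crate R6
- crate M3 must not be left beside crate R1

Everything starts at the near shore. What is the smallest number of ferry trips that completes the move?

Following every safe sequence of crossings from the start, the most of the 4 that can be at the far shore as the ferry arrives there on crossings 1, 3 is 1, 2 respectively; the best ever achieved is 2 of 4.
From crossing 5 on, no configuration arises that was not already reachable earlier: only 9 distinct safe configurations (who is on which side, and where the ferry is) can ever be reached, none of them has everyone across, and every continuation just revisits them. So no valid plan exists.

impossible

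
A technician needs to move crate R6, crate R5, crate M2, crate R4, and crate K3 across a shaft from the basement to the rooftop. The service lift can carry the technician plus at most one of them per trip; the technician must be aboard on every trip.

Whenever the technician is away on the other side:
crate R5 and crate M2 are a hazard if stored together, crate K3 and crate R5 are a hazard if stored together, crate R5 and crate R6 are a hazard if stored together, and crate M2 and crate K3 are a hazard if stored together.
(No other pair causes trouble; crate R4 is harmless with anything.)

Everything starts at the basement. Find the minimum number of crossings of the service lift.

impossible

Whatever the first load, the items left behind include a forbidden pair without the technician. No opening move is safe, so no plan exists.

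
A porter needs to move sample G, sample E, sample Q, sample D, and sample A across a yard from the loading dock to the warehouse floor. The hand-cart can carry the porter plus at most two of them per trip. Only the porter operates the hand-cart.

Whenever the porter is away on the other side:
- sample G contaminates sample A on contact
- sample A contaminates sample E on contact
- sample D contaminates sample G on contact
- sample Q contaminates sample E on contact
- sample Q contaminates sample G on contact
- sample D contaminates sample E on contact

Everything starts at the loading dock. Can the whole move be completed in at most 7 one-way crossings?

Yes

Yes — this plan uses 7 crossings (≤ 7):
1. Porter goes to the warehouse floor with sample E and sample G.
2. Porter goes back to the loading dock alone.
3. Porter goes to the warehouse floor with sample Q.
4. Porter goes back to the loading dock with sample E and sample G.
5. Porter goes to the warehouse floor with sample A and sample D.
6. Porter goes back to the loading dock alone.
7. Porter goes to the warehouse floor with sample E and sample G.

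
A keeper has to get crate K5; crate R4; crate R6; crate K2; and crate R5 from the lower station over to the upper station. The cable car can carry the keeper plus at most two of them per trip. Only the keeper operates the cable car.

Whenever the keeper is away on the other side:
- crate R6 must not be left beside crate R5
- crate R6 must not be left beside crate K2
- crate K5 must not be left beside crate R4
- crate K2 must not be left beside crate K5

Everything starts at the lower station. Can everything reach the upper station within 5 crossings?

No

Counting alone: the keeper can take at most 2 across per trip to the upper station, so moving all 5 needs at least 3 loaded trips out, with a return between consecutive ones — at least 5 crossings.
The safety rule pushes this higher. Following every safe sequence of crossings, the most of the 5 that can be at the upper station as the cable car arrives there on crossing 5 is 4 — never all 5.
So the move cannot be finished within 5 crossings. (The shortest complete plan takes 7:)
1. Keeper goes to the upper station with crate K5 and crate R6.  [the lower station: crate K2, crate R4, crate R5 | the upper station: crate K5, crate R6]
2. Keeper goes back to the lower station alone.  [the lower station: crate K2, crate R4, crate R5 | the upper station: crate K5, crate R6]
3. Keeper goes to the upper station with crate R4.  [the lower station: crate K2, crate R5 | the upper station: crate K5, crate R4, crate R6]
4. Keeper goes back to the lower station with crate K5.  [the lower station: crate K2, crate K5, crate R5 | the upper station: crate R4, crate R6]
5. Keeper goes to the upper station with crate K2 and crate R5.  [the lower station: crate K5 | the upper station: crate K2, crate R4, crate R5, crate R6]
6. Keeper goes back to the lower station with crate R6.  [the lower station: crate K5, crate R6 | the upper station: crate K2, crate R4, crate R5]
7. Keeper goes to the upper station with crate K5 and crate R6.  [the lower station: — | the upper station: crate K2, crate K5, crate R4, crate R5, crate R6]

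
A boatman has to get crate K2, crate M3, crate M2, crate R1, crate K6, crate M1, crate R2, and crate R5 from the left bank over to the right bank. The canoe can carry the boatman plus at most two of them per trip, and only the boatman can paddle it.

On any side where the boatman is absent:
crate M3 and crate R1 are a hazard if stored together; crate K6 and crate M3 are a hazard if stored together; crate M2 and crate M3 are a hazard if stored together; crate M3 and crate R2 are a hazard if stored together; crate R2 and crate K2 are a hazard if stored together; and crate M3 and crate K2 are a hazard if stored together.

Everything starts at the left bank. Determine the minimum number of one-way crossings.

13

Counting alone: the boatman can take at most 2 across per trip to the right bank, so moving all 8 needs at least 4 loaded trips out, with a return between consecutive ones — at least 7 crossings.
The safety rule pushes this higher. Following every safe sequence of crossings, the most of the 8 that can be at the right bank as the canoe arrives there on crossings 7, 9, 11 is 5, 6, 7 respectively — never all 8.
So no plan with fewer than 13 crossings exists, and this one achieves 13:
1. Boatman goes to the right bank with crate K2 and crate M3.  [the left bank: crate K6, crate M1, crate M2, crate R1, crate R2, crate R5 | the right bank: crate K2, crate M3]
2. Boatman goes back to the left bank with crate K2.  [the left bank: crate K2, crate K6, crate M1, crate M2, crate R1, crate R2, crate R5 | the right bank: crate M3]
3. Boatman goes to the right bank with crate K2 and crate M2.  [the left bank: crate K6, crate M1, crate R1, crate R2, crate R5 | the right bank: crate K2, crate M2, crate M3]
4. Boatman goes back to the left bank with crate M3.  [the left bank: crate K6, crate M1, crate M3, crate R1, crate R2, crate R5 | the right bank: crate K2, crate M2]
5. Boatman goes to the right bank with crate M3 and crate R1.  [the left bank: crate K6, crate M1, crate R2, crate R5 | the right bank: crate K2, crate M2, crate M3, crate R1]
6. Boatman goes back to the left bank with crate M3.  [the left bank: crate K6, crate M1, crate M3, crate R2, crate R5 | the right bank: crate K2, crate M2, crate R1]
7. Boatman goes to the right bank with crate K6 and crate M3.  [the left bank: crate M1, crate R2, crate R5 | the right bank: crate K2, crate K6, crate M2, crate M3, crate R1]
8. Boatman goes back to the left bank with crate M3.  [the left bank: crate M1, crate M3, crate R2, crate R5 | the right bank: crate K2, crate K6, crate M2, crate R1]
9. Boatman goes to the right bank with crate M1 and crate M3.  [the left bank: crate R2, crate R5 | the right bank: crate K2, crate K6, crate M1, crate M2, crate M3, crate R1]
10. Boatman goes back to the left bank with crate M3.  [the left bank: crate M3, crate R2, crate R5 | the right bank: crate K2, crate K6, crate M1, crate M2, crate R1]
11. Boatman goes to the right bank with crate M3 and crate R5.  [the left bank: crate R2 | the right bank: crate K2, crate K6, crate M1, crate M2, crate M3, crate R1, crate R5]
12. Boatman goes back to the left bank with crate M3.  [the left bank: crate M3, crate R2 | the right bank: crate K2, crate K6, crate M1, crate M2, crate R1, crate R5]
13. Boatman goes to the right bank with crate M3 and crate R2.  [the left bank: — | the right bank: crate K2, crate K6, crate M1, crate M2, crate M3, crate R1, crate R2, crate R5]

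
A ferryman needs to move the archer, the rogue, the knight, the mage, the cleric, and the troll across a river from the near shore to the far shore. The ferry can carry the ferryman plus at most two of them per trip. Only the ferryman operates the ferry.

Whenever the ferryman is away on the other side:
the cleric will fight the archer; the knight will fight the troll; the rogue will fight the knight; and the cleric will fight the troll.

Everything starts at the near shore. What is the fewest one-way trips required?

Counting alone: the ferryman can take at most 2 across per trip to the far shore, so moving all 6 needs at least 3 loaded trips out, with a return between consecutive ones — at least 5 crossings.
The safety rule pushes this higher. Following every safe sequence of crossings, the most of the 6 that can be at the far shore as the ferry arrives there on crossing 5 is 5 — never all 6.
So no plan with fewer than 7 crossings exists, and this one achieves 7:
1. Ferryman goes to the far shore with the cleric and the knight.
2. Ferryman goes back to the near shore alone.
3. Ferryman goes to the far shore with the archer and the rogue.
4. Ferryman goes back to the near shore with the cleric and the knight.
5. Ferryman goes to the far shore with the mage and the troll.
6. Ferryman goes back to the near shore alone.
7. Ferryman goes to the far shore with the cleric and the knight.

7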